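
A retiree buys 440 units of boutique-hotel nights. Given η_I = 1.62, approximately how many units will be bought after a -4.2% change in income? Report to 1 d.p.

%ΔQ ≈ η × %ΔI = 1.62 × (-4.2%) = -6.804%.
New Q ≈ 440 × (1 − 0.06804) = 410.1.

410.1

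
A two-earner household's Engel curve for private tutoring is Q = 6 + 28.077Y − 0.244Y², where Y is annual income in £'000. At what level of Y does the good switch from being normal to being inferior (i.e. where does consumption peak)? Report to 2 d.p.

57.53

dQ/dY = 28.077 − 0.488Y.
The good is inferior where dQ/dY < 0. Setting dQ/dY = 0 gives Y = 28.077 / 0.488 = 57.53.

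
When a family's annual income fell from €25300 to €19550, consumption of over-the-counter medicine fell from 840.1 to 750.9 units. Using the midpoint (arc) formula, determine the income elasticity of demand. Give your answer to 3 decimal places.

ΔQ = 750.9 − 840.1 = -89.2; midpoint Q̄ = (840.1 + 750.9)/2 = 795.5.
ΔI = 19550 − 25300 = -5750; midpoint Ī = (25300 + 19550)/2 = 22425.
η = (ΔQ/Q̄) ÷ (ΔI/Ī) = (-89.2/795.5) ÷ (-5750/22425) = 0.437.

0.437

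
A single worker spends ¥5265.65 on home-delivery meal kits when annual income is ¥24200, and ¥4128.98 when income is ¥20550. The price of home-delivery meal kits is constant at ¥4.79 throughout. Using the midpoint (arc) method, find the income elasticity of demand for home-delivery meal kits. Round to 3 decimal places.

1.483

With a constant price, Q₁ = 5265.65/4.79 = 1099.301 and Q₂ = 4128.98/4.79 = 862.000 (equivalently, work directly with expenditure since P cancels).
Midpoint %ΔQ = (4128.98 − 5265.65)/4697.31 = -0.24198; midpoint %ΔI = (20550 − 24200)/22375 = -0.16313.
η = -0.24198 / -0.16313 = 1.483.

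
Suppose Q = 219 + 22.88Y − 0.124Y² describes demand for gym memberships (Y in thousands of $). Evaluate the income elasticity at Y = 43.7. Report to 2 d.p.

0.54

At Y = 43.7: Q = 982.0544.
dQ/dY = 22.88 − 0.248Y = 12.04240.
η = (dQ/dY)·(Y/Q) = 12.04240 × (43.7/982.0544) = 0.54.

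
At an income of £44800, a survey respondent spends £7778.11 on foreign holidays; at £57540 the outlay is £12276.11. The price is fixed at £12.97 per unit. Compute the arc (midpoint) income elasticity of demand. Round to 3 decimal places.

1.802

With a constant price, Q₁ = 7778.11/12.97 = 599.700 and Q₂ = 12276.11/12.97 = 946.500 (equivalently, work directly with expenditure since P cancels).
Midpoint %ΔQ = (12276.11 − 7778.11)/10027.11 = 0.44858; midpoint %ΔI = (57540 − 44800)/51170 = 0.24897.
η = 0.44858 / 0.24897 = 1.802.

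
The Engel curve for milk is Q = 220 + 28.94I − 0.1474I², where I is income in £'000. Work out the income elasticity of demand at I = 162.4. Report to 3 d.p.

At I = 162.4: Q = 1032.3638.
dQ/dI = 28.94 − 0.2948I = -18.93552.
η = (dQ/dI)·(I/Q) = -18.93552 × (162.4/1032.3638) = -2.979.

-2.979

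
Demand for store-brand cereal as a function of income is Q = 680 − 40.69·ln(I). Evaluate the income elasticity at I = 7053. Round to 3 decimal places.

-0.127

At I = 7053: Q = 319.437.
dQ/dI = -40.69/I = -0.00576918 at this income.
η = (dQ/dI)·(I/Q) = -0.00576918 × (7053/319.437) = -0.127.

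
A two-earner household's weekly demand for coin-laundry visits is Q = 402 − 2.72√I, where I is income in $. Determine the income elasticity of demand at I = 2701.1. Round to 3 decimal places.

-0.271

At I = 2701.1: Q = 260.636.
dQ/dI = -2.72/(2√I) = -0.0261679 at this income.
η = (dQ/dI)·(I/Q) = -0.0261679 × (2701.1/260.636) = -0.271.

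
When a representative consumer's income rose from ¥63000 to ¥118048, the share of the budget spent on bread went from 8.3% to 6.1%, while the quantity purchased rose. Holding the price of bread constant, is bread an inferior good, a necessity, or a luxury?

Quantity rises but the budget share falls as income rises, so 0 < η < 1.

necessity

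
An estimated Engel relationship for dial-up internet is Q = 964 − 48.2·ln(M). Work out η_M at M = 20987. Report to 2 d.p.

-0.10

At M = 20987: Q = 484.330.
dQ/dM = -48.2/M = -0.00229666 at this income.
η = (dQ/dM)·(M/Q) = -0.00229666 × (20987/484.330) = -0.10.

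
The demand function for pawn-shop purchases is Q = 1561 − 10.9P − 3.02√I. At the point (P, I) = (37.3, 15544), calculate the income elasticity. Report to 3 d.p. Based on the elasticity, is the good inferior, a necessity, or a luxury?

At P = 37.3, I = 15544: Q = 777.910.
Holding P constant, ∂Q/∂I = -3.02/(2√I) = -0.0121114.
η_I = (∂Q/∂I)·(I/Q) = -0.0121114 × (15544/777.910) = -0.242.
Since η < 0, this is an inferior good.

-0.242 (inferior good)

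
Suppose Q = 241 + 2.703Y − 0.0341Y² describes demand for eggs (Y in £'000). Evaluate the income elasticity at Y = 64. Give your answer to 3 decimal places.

At Y = 64: Q = 274.3184.
dQ/dY = 2.703 − 0.0682Y = -1.66180.
η = (dQ/dY)·(Y/Q) = -1.66180 × (64/274.3184) = -0.388.

-0.388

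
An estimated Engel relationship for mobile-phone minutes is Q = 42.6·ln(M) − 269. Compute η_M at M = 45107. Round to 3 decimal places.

0.227

At M = 45107: Q = 187.535.
dQ/dM = 42.6/M = 0.000944421 at this income.
η = (dQ/dM)·(M/Q) = 0.000944421 × (45107/187.535) = 0.227.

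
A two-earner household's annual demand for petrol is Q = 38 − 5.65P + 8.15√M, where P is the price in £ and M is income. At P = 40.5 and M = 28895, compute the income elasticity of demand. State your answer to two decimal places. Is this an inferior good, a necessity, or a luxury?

At P = 40.5, M = 28895: Q = 1194.555.
Holding P constant, ∂Q/∂M = 8.15/(2√M) = 0.0239727.
η_M = (∂Q/∂M)·(M/Q) = 0.0239727 × (28895/1194.555) = 0.58.
Since 0 < η < 1, this is a necessity.

0.58 (necessity)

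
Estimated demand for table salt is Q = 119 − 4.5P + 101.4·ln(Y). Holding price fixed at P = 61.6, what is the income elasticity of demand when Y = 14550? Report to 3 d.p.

0.125

At P = 61.6, Y = 14550: Q = 813.754.
Holding P constant, ∂Q/∂Y = 101.4/Y = 0.00696907.
η_Y = (∂Q/∂Y)·(Y/Q) = 0.00696907 × (14550/813.754) = 0.125.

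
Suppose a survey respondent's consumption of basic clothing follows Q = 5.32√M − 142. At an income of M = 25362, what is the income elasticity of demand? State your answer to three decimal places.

At M = 25362: Q = 705.234.
dQ/dM = 5.32/(2√M) = 0.0167028 at this income.
η = (dQ/dM)·(M/Q) = 0.0167028 × (25362/705.234) = 0.601.

0.601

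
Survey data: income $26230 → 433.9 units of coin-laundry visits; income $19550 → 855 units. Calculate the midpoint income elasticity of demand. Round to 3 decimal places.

ΔQ = 855 − 433.9 = 421.1; midpoint Q̄ = (433.9 + 855)/2 = 644.45.
ΔI = 19550 − 26230 = -6680; midpoint Ī = (26230 + 19550)/2 = 22890.
η = (ΔQ/Q̄) ÷ (ΔI/Ī) = (421.1/644.45) ÷ (-6680/22890) = -2.239.

-2.239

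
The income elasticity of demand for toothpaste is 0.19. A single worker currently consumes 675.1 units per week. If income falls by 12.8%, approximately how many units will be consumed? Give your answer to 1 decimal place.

%ΔQ ≈ η × %ΔI = 0.19 × (-12.8%) = -2.432%.
New Q ≈ 675.1 × (1 − 0.02432) = 658.7.

658.7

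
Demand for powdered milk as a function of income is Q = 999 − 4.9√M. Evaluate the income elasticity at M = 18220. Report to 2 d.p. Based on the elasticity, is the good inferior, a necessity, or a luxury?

-0.98 (inferior good)

At M = 18220: Q = 337.591.
dQ/dM = -4.9/(2√M) = -0.0181506 at this income.
η = (dQ/dM)·(M/Q) = -0.0181506 × (18220/337.591) = -0.98.
Since η < 0, the good is an inferior good.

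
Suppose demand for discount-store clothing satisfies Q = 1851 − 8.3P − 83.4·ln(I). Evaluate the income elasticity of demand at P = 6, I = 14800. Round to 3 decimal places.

At P = 6, I = 14800: Q = 1000.361.
Holding P constant, ∂Q/∂I = -83.4/I = -0.00563514.
η_I = (∂Q/∂I)·(I/Q) = -0.00563514 × (14800/1000.361) = -0.083.

-0.083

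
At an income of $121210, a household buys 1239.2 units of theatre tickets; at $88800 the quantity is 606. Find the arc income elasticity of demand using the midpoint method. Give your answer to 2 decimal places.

2.22

ΔQ = 606 − 1239.2 = -633.2; midpoint Q̄ = (1239.2 + 606)/2 = 922.6.
ΔI = 88800 − 121210 = -32410; midpoint Ī = (121210 + 88800)/2 = 105005.
η = (ΔQ/Q̄) ÷ (ΔI/Ī) = (-633.2/922.6) ÷ (-32410/105005) = 2.22.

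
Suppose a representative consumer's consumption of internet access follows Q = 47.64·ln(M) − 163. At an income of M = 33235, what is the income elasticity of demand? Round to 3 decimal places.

At M = 33235: Q = 332.997.
dQ/dM = 47.64/M = 0.00143343 at this income.
η = (dQ/dM)·(M/Q) = 0.00143343 × (33235/332.997) = 0.143.

0.143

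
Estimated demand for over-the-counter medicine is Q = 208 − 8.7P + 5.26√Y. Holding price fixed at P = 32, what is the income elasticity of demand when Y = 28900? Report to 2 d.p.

At P = 32, Y = 28900: Q = 823.800.
Holding P constant, ∂Q/∂Y = 5.26/(2√Y) = 0.0154706.
η_Y = (∂Q/∂Y)·(Y/Q) = 0.0154706 × (28900/823.800) = 0.54.

0.54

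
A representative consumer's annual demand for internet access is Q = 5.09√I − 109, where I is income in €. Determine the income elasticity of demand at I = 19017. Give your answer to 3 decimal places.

At I = 19017: Q = 592.922.
dQ/dI = 5.09/(2√I) = 0.0184551 at this income.
η = (dQ/dI)·(I/Q) = 0.0184551 × (19017/592.922) = 0.592.

0.592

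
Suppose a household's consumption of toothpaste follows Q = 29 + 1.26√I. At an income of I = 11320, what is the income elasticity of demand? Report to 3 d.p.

At I = 11320: Q = 163.058.
dQ/dI = 1.26/(2√I) = 0.0059213 at this income.
η = (dQ/dI)·(I/Q) = 0.0059213 × (11320/163.058) = 0.411.

0.411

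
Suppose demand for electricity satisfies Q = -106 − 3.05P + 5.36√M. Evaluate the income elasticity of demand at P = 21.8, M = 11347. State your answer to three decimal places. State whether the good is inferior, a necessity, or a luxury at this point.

0.716 (necessity)

At P = 21.8, M = 11347: Q = 398.470.
Holding P constant, ∂Q/∂M = 5.36/(2√M) = 0.0251591.
η_M = (∂Q/∂M)·(M/Q) = 0.0251591 × (11347/398.470) = 0.716.
Since 0 < η < 1, this is a necessity.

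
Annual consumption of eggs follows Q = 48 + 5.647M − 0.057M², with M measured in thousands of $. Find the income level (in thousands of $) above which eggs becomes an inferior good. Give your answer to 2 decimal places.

dQ/dM = 5.647 − 0.114M.
The good is inferior where dQ/dM < 0. Setting dQ/dM = 0 gives M = 5.647 / 0.114 = 49.54.

49.54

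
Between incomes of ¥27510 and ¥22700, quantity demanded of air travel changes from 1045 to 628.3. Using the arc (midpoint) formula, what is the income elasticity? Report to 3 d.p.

2.600

ΔQ = 628.3 − 1045 = -416.7; midpoint Q̄ = (1045 + 628.3)/2 = 836.65.
ΔI = 22700 − 27510 = -4810; midpoint Ī = (27510 + 22700)/2 = 25105.
η = (ΔQ/Q̄) ÷ (ΔI/Ī) = (-416.7/836.65) ÷ (-4810/25105) = 2.600.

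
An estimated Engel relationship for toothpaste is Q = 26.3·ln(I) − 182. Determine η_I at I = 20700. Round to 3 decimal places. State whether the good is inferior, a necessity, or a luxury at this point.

0.331 (necessity)

At I = 20700: Q = 79.366.
dQ/dI = 26.3/I = 0.00127053 at this income.
η = (dQ/dI)·(I/Q) = 0.00127053 × (20700/79.366) = 0.331.
Since 0 < η < 1, the good is a necessity.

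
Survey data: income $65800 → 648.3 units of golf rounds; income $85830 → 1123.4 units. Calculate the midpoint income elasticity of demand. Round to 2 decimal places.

ΔQ = 1123.4 − 648.3 = 475.1; midpoint Q̄ = (648.3 + 1123.4)/2 = 885.85.
ΔI = 85830 − 65800 = 20030; midpoint Ī = (65800 + 85830)/2 = 75815.
η = (ΔQ/Q̄) ÷ (ΔI/Ī) = (475.1/885.85) ÷ (20030/75815) = 2.03.

2.03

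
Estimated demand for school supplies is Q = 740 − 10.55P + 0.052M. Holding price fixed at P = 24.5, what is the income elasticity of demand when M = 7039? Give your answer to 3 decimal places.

0.432

At P = 24.5, M = 7039: Q = 847.553.
Holding P constant, ∂Q/∂M = 0.052.
η_M = (∂Q/∂M)·(M/Q) = 0.052 × (7039/847.553) = 0.432.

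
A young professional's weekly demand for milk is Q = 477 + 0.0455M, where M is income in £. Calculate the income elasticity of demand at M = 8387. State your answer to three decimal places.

0.444

At M = 8387: Q = 858.609.
dQ/dM = 0.0455.
η = (dQ/dM)·(M/Q) = 0.0455 × (8387/858.609) = 0.444.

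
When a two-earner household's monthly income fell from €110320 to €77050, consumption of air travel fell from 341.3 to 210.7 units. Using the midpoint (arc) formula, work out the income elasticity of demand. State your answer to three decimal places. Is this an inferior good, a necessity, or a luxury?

ΔQ = 210.7 − 341.3 = -130.6; midpoint Q̄ = (341.3 + 210.7)/2 = 276.
ΔI = 77050 − 110320 = -33270; midpoint Ī = (110320 + 77050)/2 = 93685.
η = (ΔQ/Q̄) ÷ (ΔI/Ī) = (-130.6/276) ÷ (-33270/93685) = 1.332.
η > 1 ⇒ luxury.

1.332 (luxury)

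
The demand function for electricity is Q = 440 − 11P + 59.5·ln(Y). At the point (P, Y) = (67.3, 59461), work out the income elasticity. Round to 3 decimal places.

At P = 67.3, Y = 59461: Q = 353.788.
Holding P constant, ∂Q/∂Y = 59.5/Y = 0.00100066.
η_Y = (∂Q/∂Y)·(Y/Q) = 0.00100066 × (59461/353.788) = 0.168.

0.168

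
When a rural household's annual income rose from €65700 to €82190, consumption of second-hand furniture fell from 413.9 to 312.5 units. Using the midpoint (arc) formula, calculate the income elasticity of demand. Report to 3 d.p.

-1.252

ΔQ = 312.5 − 413.9 = -101.4; midpoint Q̄ = (413.9 + 312.5)/2 = 363.2.
ΔI = 82190 − 65700 = 16490; midpoint Ī = (65700 + 82190)/2 = 73945.
η = (ΔQ/Q̄) ÷ (ΔI/Ī) = (-101.4/363.2) ÷ (16490/73945) = -1.252.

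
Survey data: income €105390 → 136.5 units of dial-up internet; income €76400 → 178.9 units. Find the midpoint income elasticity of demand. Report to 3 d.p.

ΔQ = 178.9 − 136.5 = 42.4; midpoint Q̄ = (136.5 + 178.9)/2 = 157.7.
ΔI = 76400 − 105390 = -28990; midpoint Ī = (105390 + 76400)/2 = 90895.
η = (ΔQ/Q̄) ÷ (ΔI/Ī) = (42.4/157.7) ÷ (-28990/90895) = -0.843.

-0.843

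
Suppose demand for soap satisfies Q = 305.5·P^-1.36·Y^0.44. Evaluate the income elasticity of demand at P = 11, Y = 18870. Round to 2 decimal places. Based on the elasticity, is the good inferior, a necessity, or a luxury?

For a multiplicative demand Q = A·P^α·Y^β, the income elasticity is β everywhere.
Here β = 0.44, so η = 0.44.
Since 0 < η < 1, this is a necessity.

0.44 (necessity)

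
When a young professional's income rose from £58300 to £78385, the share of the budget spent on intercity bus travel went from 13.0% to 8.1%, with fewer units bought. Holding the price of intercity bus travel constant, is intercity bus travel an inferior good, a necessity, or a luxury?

inferior good

Quantity demanded falls as income rises, so η < 0.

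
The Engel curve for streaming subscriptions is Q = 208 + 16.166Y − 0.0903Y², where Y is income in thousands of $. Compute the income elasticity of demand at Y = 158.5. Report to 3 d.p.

-3.936

At Y = 158.5: Q = 501.7718.
dQ/dY = 16.166 − 0.1806Y = -12.45910.
η = (dQ/dY)·(Y/Q) = -12.45910 × (158.5/501.7718) = -3.936.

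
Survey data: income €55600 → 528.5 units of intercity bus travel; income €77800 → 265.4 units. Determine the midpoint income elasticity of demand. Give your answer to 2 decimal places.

ΔQ = 265.4 − 528.5 = -263.1; midpoint Q̄ = (528.5 + 265.4)/2 = 396.95.
ΔI = 77800 − 55600 = 22200; midpoint Ī = (55600 + 77800)/2 = 66700.
η = (ΔQ/Q̄) ÷ (ΔI/Ī) = (-263.1/396.95) ÷ (22200/66700) = -1.99.

-1.99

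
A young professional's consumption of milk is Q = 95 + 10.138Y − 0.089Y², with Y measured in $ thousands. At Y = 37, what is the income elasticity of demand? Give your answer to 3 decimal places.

At Y = 37: Q = 348.2650.
dQ/dY = 10.138 − 0.178Y = 3.55200.
η = (dQ/dY)·(Y/Q) = 3.55200 × (37/348.2650) = 0.377.

0.377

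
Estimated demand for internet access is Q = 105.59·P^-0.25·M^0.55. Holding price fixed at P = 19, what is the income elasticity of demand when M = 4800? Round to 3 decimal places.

For a multiplicative demand Q = A·P^α·M^β, the income elasticity is β everywhere.
Here β = 0.55, so η = 0.550.

0.550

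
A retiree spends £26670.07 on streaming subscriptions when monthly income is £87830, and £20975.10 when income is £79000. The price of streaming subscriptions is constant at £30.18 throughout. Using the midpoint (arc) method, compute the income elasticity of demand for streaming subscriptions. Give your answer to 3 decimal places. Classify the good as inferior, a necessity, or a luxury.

2.258 (luxury)

With a constant price, Q₁ = 26670.07/30.18 = 883.700 and Q₂ = 20975.10/30.18 = 695.000 (equivalently, work directly with expenditure since P cancels).
Midpoint %ΔQ = (20975.10 − 26670.07)/23822.59 = -0.23906; midpoint %ΔI = (79000 − 87830)/83415 = -0.10586.
η = -0.23906 / -0.10586 = 2.258.
η > 1 ⇒ luxury.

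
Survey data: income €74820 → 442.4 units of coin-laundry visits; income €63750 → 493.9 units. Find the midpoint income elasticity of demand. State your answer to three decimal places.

-0.689

ΔQ = 493.9 − 442.4 = 51.5; midpoint Q̄ = (442.4 + 493.9)/2 = 468.15.
ΔI = 63750 − 74820 = -11070; midpoint Ī = (74820 + 63750)/2 = 69285.
η = (ΔQ/Q̄) ÷ (ΔI/Ī) = (51.5/468.15) ÷ (-11070/69285) = -0.689.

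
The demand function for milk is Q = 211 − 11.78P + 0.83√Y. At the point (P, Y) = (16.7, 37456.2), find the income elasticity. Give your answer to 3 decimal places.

0.459

At P = 16.7, Y = 37456.2: Q = 174.909.
Holding P constant, ∂Q/∂Y = 0.83/(2√Y) = 0.0021443.
η_Y = (∂Q/∂Y)·(Y/Q) = 0.0021443 × (37456.2/174.909) = 0.459.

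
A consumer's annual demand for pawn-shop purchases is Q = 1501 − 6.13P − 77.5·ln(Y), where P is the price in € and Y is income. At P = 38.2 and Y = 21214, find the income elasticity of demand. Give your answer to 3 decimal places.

-0.157

At P = 38.2, Y = 21214: Q = 494.747.
Holding P constant, ∂Q/∂Y = -77.5/Y = -0.00365325.
η_Y = (∂Q/∂Y)·(Y/Q) = -0.00365325 × (21214/494.747) = -0.157.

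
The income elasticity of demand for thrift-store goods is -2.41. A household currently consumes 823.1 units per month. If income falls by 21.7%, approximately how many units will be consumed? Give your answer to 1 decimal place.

%ΔQ ≈ η × %ΔI = -2.41 × (-21.7%) = 52.297%.
New Q ≈ 823.1 × (1 + 0.52297) = 1253.6.

1253.6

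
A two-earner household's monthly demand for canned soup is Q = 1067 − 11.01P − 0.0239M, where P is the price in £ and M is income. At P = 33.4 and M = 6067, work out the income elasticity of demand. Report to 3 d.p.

At P = 33.4, M = 6067: Q = 554.265.
Holding P constant, ∂Q/∂M = −0.0239.
η_M = (∂Q/∂M)·(M/Q) = -0.0239 × (6067/554.265) = -0.262.

-0.262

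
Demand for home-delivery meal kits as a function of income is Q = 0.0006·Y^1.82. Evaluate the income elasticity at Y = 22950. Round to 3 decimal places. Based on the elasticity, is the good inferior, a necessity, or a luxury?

1.820 (luxury)

For Q = A·Y^β the income elasticity is constant and equal to β.
Here β = 1.82, so η = 1.820.
Since η > 1, the good is a luxury.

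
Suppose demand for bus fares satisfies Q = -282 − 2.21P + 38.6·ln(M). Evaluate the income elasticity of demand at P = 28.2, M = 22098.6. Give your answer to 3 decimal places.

At P = 28.2, M = 22098.6: Q = 41.804.
Holding P constant, ∂Q/∂M = 38.6/M = 0.00174672.
η_M = (∂Q/∂M)·(M/Q) = 0.00174672 × (22098.6/41.804) = 0.923.

0.923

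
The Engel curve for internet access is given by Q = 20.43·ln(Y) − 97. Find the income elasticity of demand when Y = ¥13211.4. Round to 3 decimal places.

0.211

At Y = 13211.4: Q = 96.857.
dQ/dY = 20.43/Y = 0.00154639 at this income.
η = (dQ/dY)·(Y/Q) = 0.00154639 × (13211.4/96.857) = 0.211.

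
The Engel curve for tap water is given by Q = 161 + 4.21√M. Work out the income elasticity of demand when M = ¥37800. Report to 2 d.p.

0.42

At M = 37800: Q = 979.518.
dQ/dM = 4.21/(2√M) = 0.010827 at this income.
η = (dQ/dM)·(M/Q) = 0.010827 × (37800/979.518) = 0.42.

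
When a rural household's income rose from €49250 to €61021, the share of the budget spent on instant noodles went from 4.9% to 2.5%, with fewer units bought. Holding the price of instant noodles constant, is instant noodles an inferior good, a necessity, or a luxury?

Quantity demanded falls as income rises, so η < 0.

inferior good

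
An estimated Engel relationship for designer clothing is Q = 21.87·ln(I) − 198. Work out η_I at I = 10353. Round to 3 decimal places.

5.221

At I = 10353: Q = 4.189.
dQ/dI = 21.87/I = 0.00211243 at this income.
η = (dQ/dI)·(I/Q) = 0.00211243 × (10353/4.189) = 5.221.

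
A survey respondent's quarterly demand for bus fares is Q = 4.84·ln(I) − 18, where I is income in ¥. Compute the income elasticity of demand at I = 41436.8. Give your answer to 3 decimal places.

At I = 41436.8: Q = 33.459.
dQ/dI = 4.84/I = 0.000116804 at this income.
η = (dQ/dI)·(I/Q) = 0.000116804 × (41436.8/33.459) = 0.145.

0.145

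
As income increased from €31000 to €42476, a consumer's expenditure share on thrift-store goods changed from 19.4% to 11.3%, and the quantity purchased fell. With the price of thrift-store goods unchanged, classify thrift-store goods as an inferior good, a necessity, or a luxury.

Quantity demanded falls as income rises, so η < 0.

inferior good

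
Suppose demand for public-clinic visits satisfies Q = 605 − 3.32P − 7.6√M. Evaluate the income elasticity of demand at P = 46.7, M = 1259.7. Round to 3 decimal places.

At P = 46.7, M = 1259.7: Q = 180.215.
Holding P constant, ∂Q/∂M = -7.6/(2√M) = -0.107066.
η_M = (∂Q/∂M)·(M/Q) = -0.107066 × (1259.7/180.215) = -0.748.

-0.748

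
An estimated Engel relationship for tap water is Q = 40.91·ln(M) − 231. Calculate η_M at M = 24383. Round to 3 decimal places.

0.224

At M = 24383: Q = 182.258.
dQ/dM = 40.91/M = 0.00167781 at this income.
η = (dQ/dM)·(M/Q) = 0.00167781 × (24383/182.258) = 0.224.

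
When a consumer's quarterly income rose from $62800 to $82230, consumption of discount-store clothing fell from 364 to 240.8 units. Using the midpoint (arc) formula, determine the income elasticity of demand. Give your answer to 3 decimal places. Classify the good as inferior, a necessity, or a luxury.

ΔQ = 240.8 − 364 = -123.2; midpoint Q̄ = (364 + 240.8)/2 = 302.4.
ΔI = 82230 − 62800 = 19430; midpoint Ī = (62800 + 82230)/2 = 72515.
η = (ΔQ/Q̄) ÷ (ΔI/Ī) = (-123.2/302.4) ÷ (19430/72515) = -1.520.
η < 0 ⇒ inferior good.

-1.520 (inferior good)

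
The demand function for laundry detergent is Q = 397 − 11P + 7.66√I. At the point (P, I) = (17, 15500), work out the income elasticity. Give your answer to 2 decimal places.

At P = 17, I = 15500: Q = 1163.662.
Holding P constant, ∂Q/∂I = 7.66/(2√I) = 0.0307633.
η_I = (∂Q/∂I)·(I/Q) = 0.0307633 × (15500/1163.662) = 0.41.

0.41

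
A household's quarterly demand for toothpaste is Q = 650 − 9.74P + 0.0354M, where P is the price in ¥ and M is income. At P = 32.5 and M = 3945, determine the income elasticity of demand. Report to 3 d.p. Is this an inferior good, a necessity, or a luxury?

0.295 (necessity)

At P = 32.5, M = 3945: Q = 473.103.
Holding P constant, ∂Q/∂M = 0.0354.
η_M = (∂Q/∂M)·(M/Q) = 0.0354 × (3945/473.103) = 0.295.
Since 0 < η < 1, this is a necessity.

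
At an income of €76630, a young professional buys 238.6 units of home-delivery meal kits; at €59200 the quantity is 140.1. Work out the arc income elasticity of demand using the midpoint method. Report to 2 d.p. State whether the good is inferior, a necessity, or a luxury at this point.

2.03 (luxury)

ΔQ = 140.1 − 238.6 = -98.5; midpoint Q̄ = (238.6 + 140.1)/2 = 189.35.
ΔI = 59200 − 76630 = -17430; midpoint Ī = (76630 + 59200)/2 = 67915.
η = (ΔQ/Q̄) ÷ (ΔI/Ī) = (-98.5/189.35) ÷ (-17430/67915) = 2.03.
η > 1 ⇒ luxury.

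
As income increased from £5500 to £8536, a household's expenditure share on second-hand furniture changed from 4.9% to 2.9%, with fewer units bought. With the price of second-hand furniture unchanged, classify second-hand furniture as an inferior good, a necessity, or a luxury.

inferior good

Quantity demanded falls as income rises, so η < 0.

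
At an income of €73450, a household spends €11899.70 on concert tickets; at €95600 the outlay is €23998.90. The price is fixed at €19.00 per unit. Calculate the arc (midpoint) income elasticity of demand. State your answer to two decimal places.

With a constant price, Q₁ = 11899.70/19.00 = 626.300 and Q₂ = 23998.90/19.00 = 1263.100 (equivalently, work directly with expenditure since P cancels).
Midpoint %ΔQ = (23998.90 − 11899.70)/17949.30 = 0.67408; midpoint %ΔI = (95600 − 73450)/84525 = 0.26205.
η = 0.67408 / 0.26205 = 2.57.

2.57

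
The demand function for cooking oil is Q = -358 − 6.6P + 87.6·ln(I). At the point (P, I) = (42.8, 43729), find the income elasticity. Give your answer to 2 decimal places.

At P = 42.8, I = 43729: Q = 295.593.
Holding P constant, ∂Q/∂I = 87.6/I = 0.00200325.
η_I = (∂Q/∂I)·(I/Q) = 0.00200325 × (43729/295.593) = 0.30.

0.30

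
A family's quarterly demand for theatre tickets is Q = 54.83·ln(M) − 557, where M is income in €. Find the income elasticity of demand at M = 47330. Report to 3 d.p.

1.650

At M = 47330: Q = 33.239.
dQ/dM = 54.83/M = 0.00115846 at this income.
η = (dQ/dM)·(M/Q) = 0.00115846 × (47330/33.239) = 1.650.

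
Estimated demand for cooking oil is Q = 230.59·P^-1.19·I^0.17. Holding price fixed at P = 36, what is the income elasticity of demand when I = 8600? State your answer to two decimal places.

0.17

For a multiplicative demand Q = A·P^α·I^β, the income elasticity is β everywhere.
Here β = 0.17, so η = 0.17.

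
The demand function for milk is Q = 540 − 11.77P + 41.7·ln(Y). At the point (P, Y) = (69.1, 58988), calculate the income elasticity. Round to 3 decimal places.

0.226

At P = 69.1, Y = 58988: Q = 184.771.
Holding P constant, ∂Q/∂Y = 41.7/Y = 0.000706923.
η_Y = (∂Q/∂Y)·(Y/Q) = 0.000706923 × (58988/184.771) = 0.226.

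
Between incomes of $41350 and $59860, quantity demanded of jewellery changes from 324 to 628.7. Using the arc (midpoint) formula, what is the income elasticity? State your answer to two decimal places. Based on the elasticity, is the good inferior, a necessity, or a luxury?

ΔQ = 628.7 − 324 = 304.7; midpoint Q̄ = (324 + 628.7)/2 = 476.35.
ΔI = 59860 − 41350 = 18510; midpoint Ī = (41350 + 59860)/2 = 50605.
η = (ΔQ/Q̄) ÷ (ΔI/Ī) = (304.7/476.35) ÷ (18510/50605) = 1.75.
η > 1 ⇒ luxury.

1.75 (luxury)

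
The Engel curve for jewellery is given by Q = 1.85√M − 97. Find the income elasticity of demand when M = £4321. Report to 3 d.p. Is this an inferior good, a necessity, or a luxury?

2.471 (luxury)

At M = 4321: Q = 24.608.
dQ/dM = 1.85/(2√M) = 0.0140718 at this income.
η = (dQ/dM)·(M/Q) = 0.0140718 × (4321/24.608) = 2.471.
Since η > 1, the good is a luxury.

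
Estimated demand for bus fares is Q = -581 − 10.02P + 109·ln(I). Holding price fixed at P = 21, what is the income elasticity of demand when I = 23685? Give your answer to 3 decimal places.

At P = 21, I = 23685: Q = 306.493.
Holding P constant, ∂Q/∂I = 109/I = 0.00460207.
η_I = (∂Q/∂I)·(I/Q) = 0.00460207 × (23685/306.493) = 0.356.

0.356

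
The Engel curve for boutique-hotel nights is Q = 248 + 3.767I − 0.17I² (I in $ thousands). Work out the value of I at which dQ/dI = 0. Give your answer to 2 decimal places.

dQ/dI = 3.767 − 0.34I.
The good is inferior where dQ/dI < 0. Setting dQ/dI = 0 gives I = 3.767 / 0.34 = 11.08.

11.08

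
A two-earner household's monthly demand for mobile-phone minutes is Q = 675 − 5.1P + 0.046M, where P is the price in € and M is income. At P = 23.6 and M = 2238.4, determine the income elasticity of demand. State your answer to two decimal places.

At P = 23.6, M = 2238.4: Q = 657.606.
Holding P constant, ∂Q/∂M = 0.046.
η_M = (∂Q/∂M)·(M/Q) = 0.046 × (2238.4/657.606) = 0.16.

0.16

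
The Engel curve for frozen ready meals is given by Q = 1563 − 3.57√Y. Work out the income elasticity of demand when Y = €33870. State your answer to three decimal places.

At Y = 33870: Q = 905.984.
dQ/dY = -3.57/(2√Y) = -0.00969908 at this income.
η = (dQ/dY)·(Y/Q) = -0.00969908 × (33870/905.984) = -0.363.

-0.363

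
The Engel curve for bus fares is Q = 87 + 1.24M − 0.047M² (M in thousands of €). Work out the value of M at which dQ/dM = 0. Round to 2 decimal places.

dQ/dM = 1.24 − 0.094M.
The good is inferior where dQ/dM < 0. Setting dQ/dM = 0 gives M = 1.24 / 0.094 = 13.19.

13.19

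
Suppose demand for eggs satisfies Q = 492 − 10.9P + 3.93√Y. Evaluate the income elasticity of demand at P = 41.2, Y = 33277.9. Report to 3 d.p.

0.472

At P = 41.2, Y = 33277.9: Q = 759.840.
Holding P constant, ∂Q/∂Y = 3.93/(2√Y) = 0.0107717.
η_Y = (∂Q/∂Y)·(Y/Q) = 0.0107717 × (33277.9/759.840) = 0.472.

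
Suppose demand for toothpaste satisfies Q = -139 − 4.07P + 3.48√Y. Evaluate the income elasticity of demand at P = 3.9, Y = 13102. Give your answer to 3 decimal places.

At P = 3.9, Y = 13102: Q = 243.462.
Holding P constant, ∂Q/∂Y = 3.48/(2√Y) = 0.0152013.
η_Y = (∂Q/∂Y)·(Y/Q) = 0.0152013 × (13102/243.462) = 0.818.

0.818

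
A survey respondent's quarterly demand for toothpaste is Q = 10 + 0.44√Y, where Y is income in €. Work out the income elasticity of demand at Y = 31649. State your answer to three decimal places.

0.443

At Y = 31649: Q = 88.277.
dQ/dY = 0.44/(2√Y) = 0.00123664 at this income.
η = (dQ/dY)·(Y/Q) = 0.00123664 × (31649/88.277) = 0.443.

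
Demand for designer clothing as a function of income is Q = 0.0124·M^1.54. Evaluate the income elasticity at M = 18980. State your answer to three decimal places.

1.540

For Q = A·M^β the income elasticity is constant and equal to β.
Here β = 1.54, so η = 1.540.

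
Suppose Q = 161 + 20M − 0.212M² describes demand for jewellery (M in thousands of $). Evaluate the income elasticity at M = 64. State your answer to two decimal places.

At M = 64: Q = 572.6480.
dQ/dM = 20 − 0.424M = -7.13600.
η = (dQ/dM)·(M/Q) = -7.13600 × (64/572.6480) = -0.80.

-0.80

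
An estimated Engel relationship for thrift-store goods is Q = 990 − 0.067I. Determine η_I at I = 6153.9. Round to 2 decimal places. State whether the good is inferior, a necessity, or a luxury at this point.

-0.71 (inferior good)

At I = 6153.9: Q = 577.689.
dQ/dI = −0.067.
η = (dQ/dI)·(I/Q) = -0.067 × (6153.9/577.689) = -0.71.
Since η < 0, the good is an inferior good.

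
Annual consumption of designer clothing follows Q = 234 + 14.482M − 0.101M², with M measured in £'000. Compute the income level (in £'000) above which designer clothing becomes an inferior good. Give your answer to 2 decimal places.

71.69

dQ/dM = 14.482 − 0.202M.
The good is inferior where dQ/dM < 0. Setting dQ/dM = 0 gives M = 14.482 / 0.202 = 71.69.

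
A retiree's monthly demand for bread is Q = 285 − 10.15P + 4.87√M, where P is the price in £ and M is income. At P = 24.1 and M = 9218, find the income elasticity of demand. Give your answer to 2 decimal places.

At P = 24.1, M = 9218: Q = 507.956.
Holding P constant, ∂Q/∂M = 4.87/(2√M) = 0.0253618.
η_M = (∂Q/∂M)·(M/Q) = 0.0253618 × (9218/507.956) = 0.46.

0.46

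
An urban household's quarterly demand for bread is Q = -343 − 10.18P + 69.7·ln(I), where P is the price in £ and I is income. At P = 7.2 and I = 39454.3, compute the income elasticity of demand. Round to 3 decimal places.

At P = 7.2, I = 39454.3: Q = 321.332.
Holding P constant, ∂Q/∂I = 69.7/I = 0.0017666.
η_I = (∂Q/∂I)·(I/Q) = 0.0017666 × (39454.3/321.332) = 0.217.

0.217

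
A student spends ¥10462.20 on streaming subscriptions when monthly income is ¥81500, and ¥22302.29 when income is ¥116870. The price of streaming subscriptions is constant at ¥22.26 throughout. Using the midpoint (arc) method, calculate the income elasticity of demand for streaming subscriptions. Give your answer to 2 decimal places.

With a constant price, Q₁ = 10462.20/22.26 = 470.000 and Q₂ = 22302.29/22.26 = 1001.900 (equivalently, work directly with expenditure since P cancels).
Midpoint %ΔQ = (22302.29 − 10462.20)/16382.25 = 0.72274; midpoint %ΔI = (116870 − 81500)/99185 = 0.35661.
η = 0.72274 / 0.35661 = 2.03.

2.03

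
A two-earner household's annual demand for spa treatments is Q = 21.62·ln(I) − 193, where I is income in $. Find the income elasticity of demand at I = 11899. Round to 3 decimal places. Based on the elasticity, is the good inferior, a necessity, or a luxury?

2.187 (luxury)

At I = 11899: Q = 9.887.
dQ/dI = 21.62/I = 0.00181696 at this income.
η = (dQ/dI)·(I/Q) = 0.00181696 × (11899/9.887) = 2.187.
Since η > 1, the good is a luxury.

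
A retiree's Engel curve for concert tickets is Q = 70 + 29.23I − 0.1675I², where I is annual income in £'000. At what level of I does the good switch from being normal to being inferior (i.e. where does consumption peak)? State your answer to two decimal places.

87.25

dQ/dI = 29.23 − 0.335I.
The good is inferior where dQ/dI < 0. Setting dQ/dI = 0 gives I = 29.23 / 0.335 = 87.25.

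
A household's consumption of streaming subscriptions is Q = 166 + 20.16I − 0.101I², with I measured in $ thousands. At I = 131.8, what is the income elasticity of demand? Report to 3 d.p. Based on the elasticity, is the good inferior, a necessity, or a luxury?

At I = 131.8: Q = 1068.5928.
dQ/dI = 20.16 − 0.202I = -6.46360.
η = (dQ/dI)·(I/Q) = -6.46360 × (131.8/1068.5928) = -0.797.
η < 0 ⇒ inferior good.

-0.797 (inferior good)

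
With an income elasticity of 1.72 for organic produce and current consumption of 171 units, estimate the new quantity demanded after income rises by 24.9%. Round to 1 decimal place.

%ΔQ ≈ η × %ΔI = 1.72 × 24.9% = 42.828%.
New Q ≈ 171 × (1 + 0.42828) = 244.2.

244.2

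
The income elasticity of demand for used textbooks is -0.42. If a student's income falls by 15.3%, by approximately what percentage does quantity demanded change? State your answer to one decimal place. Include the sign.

6.4%

%ΔQ ≈ η × %ΔI = -0.42 × (-15.3%) = 6.4%.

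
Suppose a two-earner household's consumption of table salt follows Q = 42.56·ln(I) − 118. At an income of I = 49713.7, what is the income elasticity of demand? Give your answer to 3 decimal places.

At I = 49713.7: Q = 342.245.
dQ/dI = 42.56/I = 0.000856102 at this income.
η = (dQ/dI)·(I/Q) = 0.000856102 × (49713.7/342.245) = 0.124.

0.124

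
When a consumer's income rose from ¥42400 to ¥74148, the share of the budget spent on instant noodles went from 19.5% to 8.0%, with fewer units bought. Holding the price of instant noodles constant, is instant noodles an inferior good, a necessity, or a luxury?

Quantity demanded falls as income rises, so η < 0.

inferior good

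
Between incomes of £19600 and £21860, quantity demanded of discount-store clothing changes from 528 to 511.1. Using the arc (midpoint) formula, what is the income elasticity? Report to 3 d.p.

ΔQ = 511.1 − 528 = -16.9; midpoint Q̄ = (528 + 511.1)/2 = 519.55.
ΔI = 21860 − 19600 = 2260; midpoint Ī = (19600 + 21860)/2 = 20730.
η = (ΔQ/Q̄) ÷ (ΔI/Ī) = (-16.9/519.55) ÷ (2260/20730) = -0.298.

-0.298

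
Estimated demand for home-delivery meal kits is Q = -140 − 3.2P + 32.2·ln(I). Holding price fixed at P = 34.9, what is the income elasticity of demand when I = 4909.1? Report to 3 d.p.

1.465

At P = 34.9, I = 4909.1: Q = 21.983.
Holding P constant, ∂Q/∂I = 32.2/I = 0.00655925.
η_I = (∂Q/∂I)·(I/Q) = 0.00655925 × (4909.1/21.983) = 1.465.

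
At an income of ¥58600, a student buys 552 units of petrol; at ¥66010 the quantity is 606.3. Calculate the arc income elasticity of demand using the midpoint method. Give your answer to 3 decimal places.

0.788

ΔQ = 606.3 − 552 = 54.3; midpoint Q̄ = (552 + 606.3)/2 = 579.15.
ΔI = 66010 − 58600 = 7410; midpoint Ī = (58600 + 66010)/2 = 62305.
η = (ΔQ/Q̄) ÷ (ΔI/Ī) = (54.3/579.15) ÷ (7410/62305) = 0.788.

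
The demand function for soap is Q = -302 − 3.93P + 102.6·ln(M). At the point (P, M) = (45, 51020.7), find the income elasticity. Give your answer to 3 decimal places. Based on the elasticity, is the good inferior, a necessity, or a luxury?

At P = 45, M = 51020.7: Q = 633.333.
Holding P constant, ∂Q/∂M = 102.6/M = 0.00201095.
η_M = (∂Q/∂M)·(M/Q) = 0.00201095 × (51020.7/633.333) = 0.162.
Since 0 < η < 1, this is a necessity.

0.162 (necessity)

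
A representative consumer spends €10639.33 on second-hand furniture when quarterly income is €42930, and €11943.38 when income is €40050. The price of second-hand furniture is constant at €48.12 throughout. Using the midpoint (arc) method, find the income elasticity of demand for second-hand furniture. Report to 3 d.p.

-1.664

With a constant price, Q₁ = 10639.33/48.12 = 221.100 and Q₂ = 11943.38/48.12 = 248.200 (equivalently, work directly with expenditure since P cancels).
Midpoint %ΔQ = (11943.38 − 10639.33)/11291.36 = 0.11549; midpoint %ΔI = (40050 − 42930)/41490 = -0.06941.
η = 0.11549 / -0.06941 = -1.664.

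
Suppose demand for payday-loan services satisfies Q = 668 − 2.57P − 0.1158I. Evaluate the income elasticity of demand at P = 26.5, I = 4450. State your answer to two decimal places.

-6.09

At P = 26.5, I = 4450: Q = 84.585.
Holding P constant, ∂Q/∂I = −0.1158.
η_I = (∂Q/∂I)·(I/Q) = -0.1158 × (4450/84.585) = -6.09.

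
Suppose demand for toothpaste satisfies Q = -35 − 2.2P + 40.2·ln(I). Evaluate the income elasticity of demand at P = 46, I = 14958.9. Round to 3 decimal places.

At P = 46, I = 14958.9: Q = 250.245.
Holding P constant, ∂Q/∂I = 40.2/I = 0.00268736.
η_I = (∂Q/∂I)·(I/Q) = 0.00268736 × (14958.9/250.245) = 0.161.

0.161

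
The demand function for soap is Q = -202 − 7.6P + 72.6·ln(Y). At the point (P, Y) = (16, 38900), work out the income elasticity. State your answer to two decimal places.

At P = 16, Y = 38900: Q = 443.691.
Holding P constant, ∂Q/∂Y = 72.6/Y = 0.00186632.
η_Y = (∂Q/∂Y)·(Y/Q) = 0.00186632 × (38900/443.691) = 0.16.

0.16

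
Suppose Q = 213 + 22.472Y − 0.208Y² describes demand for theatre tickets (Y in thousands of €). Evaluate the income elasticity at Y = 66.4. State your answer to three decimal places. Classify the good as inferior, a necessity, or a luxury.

-0.434 (inferior good)

At Y = 66.4: Q = 788.0771.
dQ/dY = 22.472 − 0.416Y = -5.15040.
η = (dQ/dY)·(Y/Q) = -5.15040 × (66.4/788.0771) = -0.434.
η < 0 ⇒ inferior good.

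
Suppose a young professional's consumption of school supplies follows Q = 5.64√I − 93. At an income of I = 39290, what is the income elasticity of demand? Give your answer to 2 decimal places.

At I = 39290: Q = 1024.944.
dQ/dI = 5.64/(2√I) = 0.0142268 at this income.
η = (dQ/dI)·(I/Q) = 0.0142268 × (39290/1024.944) = 0.55.

0.55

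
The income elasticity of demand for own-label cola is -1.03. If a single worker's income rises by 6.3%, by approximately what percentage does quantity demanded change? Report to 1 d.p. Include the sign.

%ΔQ ≈ η × %ΔI = -1.03 × 6.3% = -6.5%.

-6.5%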